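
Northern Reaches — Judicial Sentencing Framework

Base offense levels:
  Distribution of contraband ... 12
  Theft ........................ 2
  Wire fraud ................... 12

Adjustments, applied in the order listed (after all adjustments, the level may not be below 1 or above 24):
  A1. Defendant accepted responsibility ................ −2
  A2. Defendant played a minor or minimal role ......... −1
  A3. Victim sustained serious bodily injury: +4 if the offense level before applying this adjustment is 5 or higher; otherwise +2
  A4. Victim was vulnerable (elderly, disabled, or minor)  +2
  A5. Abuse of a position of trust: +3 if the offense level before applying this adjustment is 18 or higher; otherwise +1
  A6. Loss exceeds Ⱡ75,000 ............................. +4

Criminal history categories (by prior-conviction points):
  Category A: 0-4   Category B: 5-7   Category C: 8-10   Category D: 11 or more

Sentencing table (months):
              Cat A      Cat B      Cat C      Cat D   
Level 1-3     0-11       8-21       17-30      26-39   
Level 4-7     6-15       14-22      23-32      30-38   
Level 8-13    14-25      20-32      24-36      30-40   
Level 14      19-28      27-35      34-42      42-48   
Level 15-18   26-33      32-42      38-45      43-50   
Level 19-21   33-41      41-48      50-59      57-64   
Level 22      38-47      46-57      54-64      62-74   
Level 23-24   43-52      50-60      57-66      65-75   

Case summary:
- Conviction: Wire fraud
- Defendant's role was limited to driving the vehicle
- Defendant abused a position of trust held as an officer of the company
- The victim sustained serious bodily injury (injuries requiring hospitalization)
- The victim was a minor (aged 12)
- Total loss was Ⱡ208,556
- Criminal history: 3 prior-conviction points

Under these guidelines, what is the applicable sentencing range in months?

38-47 months

Base offense level for wire fraud: 12.
A2 applies: 12 − 1 = 11.
A3 applies (level before this adjustment is 11 ≥ 5, so +4): 11 + 4 = 15.
A4 applies: 15 + 2 = 17.
A5 applies (level before this adjustment is 17 < 18, so +1): 17 + 1 = 18.
A6 applies: 18 + 4 = 22.
Final offense level: 22.
Criminal history: 3 prior points → Category A (0-4).
Level 22 falls in the 22 band.
Grid: Level 22 × Category A = 38-47 months.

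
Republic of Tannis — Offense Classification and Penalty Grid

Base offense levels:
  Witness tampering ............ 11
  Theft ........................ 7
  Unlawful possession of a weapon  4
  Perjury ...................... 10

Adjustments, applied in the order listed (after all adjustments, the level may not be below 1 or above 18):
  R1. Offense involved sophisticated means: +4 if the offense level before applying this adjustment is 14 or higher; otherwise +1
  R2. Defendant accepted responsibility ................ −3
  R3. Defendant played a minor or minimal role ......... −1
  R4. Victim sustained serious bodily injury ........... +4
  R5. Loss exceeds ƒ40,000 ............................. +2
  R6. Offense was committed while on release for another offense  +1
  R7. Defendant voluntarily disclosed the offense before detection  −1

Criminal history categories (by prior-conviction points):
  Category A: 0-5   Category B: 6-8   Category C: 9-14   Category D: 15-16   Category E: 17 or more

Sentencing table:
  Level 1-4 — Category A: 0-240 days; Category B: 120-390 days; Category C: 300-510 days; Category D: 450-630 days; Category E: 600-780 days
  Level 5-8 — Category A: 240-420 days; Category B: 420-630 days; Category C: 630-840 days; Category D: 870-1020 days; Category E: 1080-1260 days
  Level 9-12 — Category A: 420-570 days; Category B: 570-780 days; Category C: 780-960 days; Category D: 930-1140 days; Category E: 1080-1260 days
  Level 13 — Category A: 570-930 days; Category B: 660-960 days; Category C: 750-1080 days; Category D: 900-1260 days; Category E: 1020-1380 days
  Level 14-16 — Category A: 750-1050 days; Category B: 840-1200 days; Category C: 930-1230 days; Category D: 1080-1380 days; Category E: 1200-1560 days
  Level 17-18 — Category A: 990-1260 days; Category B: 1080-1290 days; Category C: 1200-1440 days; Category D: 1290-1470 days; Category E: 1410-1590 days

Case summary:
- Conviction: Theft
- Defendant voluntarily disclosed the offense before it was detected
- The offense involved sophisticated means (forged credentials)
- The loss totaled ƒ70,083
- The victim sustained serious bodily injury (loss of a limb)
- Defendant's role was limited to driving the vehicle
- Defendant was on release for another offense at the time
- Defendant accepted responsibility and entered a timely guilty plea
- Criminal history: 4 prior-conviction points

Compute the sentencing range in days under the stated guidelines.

420-570 days

Base offense level for theft: 7.
R1 applies (level before this adjustment is 7 < 14, so +1): 7 + 1 = 8.
R2 applies: 8 − 3 = 5.
R3 applies: 5 − 1 = 4.
R4 applies: 4 + 4 = 8.
R5 applies: 8 + 2 = 10.
R6 applies: 10 + 1 = 11.
R7 applies: 11 − 1 = 10.
Final offense level: 10.
Criminal history: 4 prior points → Category A (0-5).
Level 10 falls in the 9-12 band.
Grid: Level 9-12 × Category A = 420-570 days.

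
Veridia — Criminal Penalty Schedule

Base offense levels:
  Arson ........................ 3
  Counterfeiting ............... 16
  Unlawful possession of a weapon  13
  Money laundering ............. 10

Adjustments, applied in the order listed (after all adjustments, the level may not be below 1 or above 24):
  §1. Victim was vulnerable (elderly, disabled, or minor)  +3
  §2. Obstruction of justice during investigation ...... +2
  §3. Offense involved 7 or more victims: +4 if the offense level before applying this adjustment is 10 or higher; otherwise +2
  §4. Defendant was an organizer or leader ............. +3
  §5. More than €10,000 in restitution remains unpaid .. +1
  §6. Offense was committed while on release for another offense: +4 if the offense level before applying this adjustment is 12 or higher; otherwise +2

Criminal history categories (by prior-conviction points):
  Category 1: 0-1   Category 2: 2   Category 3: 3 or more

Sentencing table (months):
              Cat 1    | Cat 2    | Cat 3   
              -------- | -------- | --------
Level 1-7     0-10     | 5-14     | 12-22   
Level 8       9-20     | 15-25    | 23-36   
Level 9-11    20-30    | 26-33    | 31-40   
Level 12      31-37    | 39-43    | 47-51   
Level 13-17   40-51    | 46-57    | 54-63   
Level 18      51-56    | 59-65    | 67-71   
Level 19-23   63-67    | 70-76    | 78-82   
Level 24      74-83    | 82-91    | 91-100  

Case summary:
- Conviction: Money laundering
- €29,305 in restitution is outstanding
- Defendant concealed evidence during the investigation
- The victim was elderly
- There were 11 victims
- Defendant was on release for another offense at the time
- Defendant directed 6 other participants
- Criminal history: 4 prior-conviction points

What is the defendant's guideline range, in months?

91-100 months

Base offense level for money laundering: 10.
§1 applies: 10 + 3 = 13.
§2 applies: 13 + 2 = 15.
§3 applies (level before this adjustment is 15 ≥ 10, so +4): 15 + 4 = 19.
§4 applies: 19 + 3 = 22.
§5 applies: 22 + 1 = 23.
§6 applies (level before this adjustment is 23 ≥ 12, so +4): 23 + 4 = 27.
Level 27 exceeds the maximum of 24; capped at 24.
Final offense level: 24.
Criminal history: 4 prior points → Category 3 (3+).
Level 24 falls in the 24 band.
Grid: Level 24 × Category 3 = 91-100 months.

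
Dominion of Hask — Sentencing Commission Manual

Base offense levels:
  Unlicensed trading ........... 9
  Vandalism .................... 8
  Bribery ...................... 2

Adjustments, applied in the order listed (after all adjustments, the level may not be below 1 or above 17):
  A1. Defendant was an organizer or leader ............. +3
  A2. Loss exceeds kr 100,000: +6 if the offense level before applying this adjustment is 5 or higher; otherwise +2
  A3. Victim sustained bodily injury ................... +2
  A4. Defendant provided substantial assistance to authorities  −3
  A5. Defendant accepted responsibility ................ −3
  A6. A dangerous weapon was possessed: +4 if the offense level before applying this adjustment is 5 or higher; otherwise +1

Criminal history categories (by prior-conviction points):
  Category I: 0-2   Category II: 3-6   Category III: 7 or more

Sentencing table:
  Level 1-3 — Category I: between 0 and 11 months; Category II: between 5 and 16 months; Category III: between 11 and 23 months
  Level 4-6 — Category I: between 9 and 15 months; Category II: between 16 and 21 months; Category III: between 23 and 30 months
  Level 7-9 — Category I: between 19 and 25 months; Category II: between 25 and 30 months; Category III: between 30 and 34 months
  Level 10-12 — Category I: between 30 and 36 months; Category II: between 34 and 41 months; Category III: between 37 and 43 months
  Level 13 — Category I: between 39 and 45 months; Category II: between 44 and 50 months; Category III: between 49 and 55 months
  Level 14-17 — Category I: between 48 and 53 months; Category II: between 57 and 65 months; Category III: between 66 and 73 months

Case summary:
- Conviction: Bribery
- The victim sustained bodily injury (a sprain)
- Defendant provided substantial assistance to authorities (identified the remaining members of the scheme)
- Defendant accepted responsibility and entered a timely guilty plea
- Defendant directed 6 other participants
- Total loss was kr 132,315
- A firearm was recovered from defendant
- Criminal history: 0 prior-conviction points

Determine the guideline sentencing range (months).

30-36 months

Base offense level for bribery: 2.
A1 applies: 2 + 3 = 5.
A2 applies (level before this adjustment is 5 ≥ 5, so +6): 5 + 6 = 11.
A3 applies: 11 + 2 = 13.
A4 applies: 13 − 3 = 10.
A5 applies: 10 − 3 = 7.
A6 applies (level before this adjustment is 7 ≥ 5, so +4): 7 + 4 = 11.
Final offense level: 11.
Criminal history: 0 prior points → Category I (0-2).
Level 11 falls in the 10-12 band.
Grid: Level 10-12 × Category I = 30-36 months.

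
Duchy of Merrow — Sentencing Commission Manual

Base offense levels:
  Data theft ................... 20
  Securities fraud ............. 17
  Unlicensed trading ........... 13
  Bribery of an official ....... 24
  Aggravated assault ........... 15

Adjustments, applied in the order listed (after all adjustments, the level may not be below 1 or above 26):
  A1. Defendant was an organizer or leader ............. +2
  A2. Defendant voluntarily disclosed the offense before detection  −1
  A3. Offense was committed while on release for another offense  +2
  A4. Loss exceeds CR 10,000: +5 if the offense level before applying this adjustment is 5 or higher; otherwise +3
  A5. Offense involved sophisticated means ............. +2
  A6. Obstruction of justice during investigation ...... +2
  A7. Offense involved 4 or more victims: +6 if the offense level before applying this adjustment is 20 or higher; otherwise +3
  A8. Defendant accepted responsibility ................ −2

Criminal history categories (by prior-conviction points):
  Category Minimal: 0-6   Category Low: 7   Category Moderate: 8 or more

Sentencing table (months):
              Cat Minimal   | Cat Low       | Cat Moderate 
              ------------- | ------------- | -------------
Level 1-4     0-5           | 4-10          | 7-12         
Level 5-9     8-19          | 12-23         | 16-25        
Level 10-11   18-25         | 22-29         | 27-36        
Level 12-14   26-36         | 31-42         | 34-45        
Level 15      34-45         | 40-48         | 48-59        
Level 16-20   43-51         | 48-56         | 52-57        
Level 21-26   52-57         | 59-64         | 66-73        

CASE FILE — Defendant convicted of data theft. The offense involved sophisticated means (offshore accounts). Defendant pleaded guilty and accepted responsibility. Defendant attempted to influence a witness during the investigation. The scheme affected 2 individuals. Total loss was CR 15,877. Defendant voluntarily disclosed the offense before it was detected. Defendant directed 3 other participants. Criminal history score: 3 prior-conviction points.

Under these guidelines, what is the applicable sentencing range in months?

52-57 months

Base offense level for data theft: 20.
A1 applies: 20 + 2 = 22.
A2 applies: 22 − 1 = 21.
A3 does not apply.
A4 applies (level before this adjustment is 21 ≥ 5, so +5): 21 + 5 = 26.
A5 applies: 26 + 2 = 28.
A6 applies: 28 + 2 = 30.
A7 does not apply.
A8 applies: 30 − 2 = 28.
Level 28 exceeds the maximum of 26; capped at 26.
Final offense level: 26.
Criminal history: 3 prior points → Category Minimal (0-6).
Level 26 falls in the 21-26 band.
Grid: Level 21-26 × Category Minimal = 52-57 months.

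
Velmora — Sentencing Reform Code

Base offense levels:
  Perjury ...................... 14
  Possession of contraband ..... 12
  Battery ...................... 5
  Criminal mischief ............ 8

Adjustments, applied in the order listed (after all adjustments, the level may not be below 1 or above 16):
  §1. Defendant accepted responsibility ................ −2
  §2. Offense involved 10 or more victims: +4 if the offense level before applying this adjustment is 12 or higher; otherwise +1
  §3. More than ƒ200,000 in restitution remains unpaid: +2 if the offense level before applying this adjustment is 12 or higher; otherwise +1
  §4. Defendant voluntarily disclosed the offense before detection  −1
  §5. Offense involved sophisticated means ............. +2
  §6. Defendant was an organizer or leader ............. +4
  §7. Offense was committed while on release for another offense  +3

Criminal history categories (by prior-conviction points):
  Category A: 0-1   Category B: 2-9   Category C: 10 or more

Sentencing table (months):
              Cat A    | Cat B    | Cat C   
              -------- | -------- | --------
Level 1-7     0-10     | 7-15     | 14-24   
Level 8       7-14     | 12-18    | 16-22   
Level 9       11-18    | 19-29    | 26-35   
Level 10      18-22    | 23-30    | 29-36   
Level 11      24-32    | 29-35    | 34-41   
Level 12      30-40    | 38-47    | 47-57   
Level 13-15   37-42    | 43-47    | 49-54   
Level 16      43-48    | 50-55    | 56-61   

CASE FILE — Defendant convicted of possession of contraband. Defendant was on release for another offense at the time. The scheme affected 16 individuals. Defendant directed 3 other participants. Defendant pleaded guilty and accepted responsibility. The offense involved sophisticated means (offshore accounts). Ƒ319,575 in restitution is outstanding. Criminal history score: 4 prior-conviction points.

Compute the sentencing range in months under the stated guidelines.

Base offense level for possession of contraband: 12.
§1 applies: 12 − 2 = 10.
§2 applies (level before this adjustment is 10 < 12, so +1): 10 + 1 = 11.
§3 applies (level before this adjustment is 11 < 12, so +1): 11 + 1 = 12.
§5 applies: 12 + 2 = 14.
§6 applies: 14 + 4 = 18.
§7 applies: 18 + 3 = 21.
Level 21 exceeds the maximum of 16; capped at 16.
Final offense level: 16.
Criminal history: 4 prior points → Category B (2-9).
Level 16 falls in the 16 band.
Grid: Level 16 × Category B = 50-55 months.

50-55 months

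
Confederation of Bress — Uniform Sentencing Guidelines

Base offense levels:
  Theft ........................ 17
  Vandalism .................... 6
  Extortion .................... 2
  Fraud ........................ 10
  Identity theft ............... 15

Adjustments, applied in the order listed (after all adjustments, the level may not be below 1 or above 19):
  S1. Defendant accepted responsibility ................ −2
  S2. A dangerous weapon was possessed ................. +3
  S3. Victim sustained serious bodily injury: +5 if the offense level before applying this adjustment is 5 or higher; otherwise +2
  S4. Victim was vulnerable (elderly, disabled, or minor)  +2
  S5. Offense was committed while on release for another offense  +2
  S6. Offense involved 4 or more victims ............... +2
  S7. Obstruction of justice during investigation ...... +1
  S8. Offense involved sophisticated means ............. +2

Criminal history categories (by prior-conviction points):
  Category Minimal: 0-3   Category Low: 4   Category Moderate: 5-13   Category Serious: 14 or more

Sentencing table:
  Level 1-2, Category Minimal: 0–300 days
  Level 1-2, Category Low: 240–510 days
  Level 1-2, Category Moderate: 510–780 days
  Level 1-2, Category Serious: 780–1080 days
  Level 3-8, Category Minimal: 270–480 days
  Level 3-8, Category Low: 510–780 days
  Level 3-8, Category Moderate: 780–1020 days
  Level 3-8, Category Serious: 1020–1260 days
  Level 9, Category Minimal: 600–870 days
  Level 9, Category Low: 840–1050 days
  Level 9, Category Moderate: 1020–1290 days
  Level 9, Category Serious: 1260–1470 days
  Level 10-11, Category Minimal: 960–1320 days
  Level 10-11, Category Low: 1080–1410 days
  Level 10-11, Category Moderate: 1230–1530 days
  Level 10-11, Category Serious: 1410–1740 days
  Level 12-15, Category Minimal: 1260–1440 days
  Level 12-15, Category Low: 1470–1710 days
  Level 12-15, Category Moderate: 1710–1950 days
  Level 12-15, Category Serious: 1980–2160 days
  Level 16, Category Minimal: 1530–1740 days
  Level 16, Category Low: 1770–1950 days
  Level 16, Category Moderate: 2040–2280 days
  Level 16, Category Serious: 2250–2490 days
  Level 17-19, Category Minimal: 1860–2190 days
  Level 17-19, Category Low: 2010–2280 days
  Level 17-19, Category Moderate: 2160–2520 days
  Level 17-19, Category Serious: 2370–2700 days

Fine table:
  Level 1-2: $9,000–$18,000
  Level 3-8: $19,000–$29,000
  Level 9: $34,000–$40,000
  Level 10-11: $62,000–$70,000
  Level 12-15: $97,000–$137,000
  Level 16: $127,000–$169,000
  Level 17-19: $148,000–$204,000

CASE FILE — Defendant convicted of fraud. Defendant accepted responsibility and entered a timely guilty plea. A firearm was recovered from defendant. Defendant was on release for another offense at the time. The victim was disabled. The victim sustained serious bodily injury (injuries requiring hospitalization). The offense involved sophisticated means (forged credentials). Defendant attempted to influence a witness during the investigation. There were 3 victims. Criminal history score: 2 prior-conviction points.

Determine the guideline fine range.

$148,000–$204,000

Base offense level for fraud: 10.
S1 applies: 10 − 2 = 8.
S2 applies: 8 + 3 = 11.
S3 applies (level before this adjustment is 11 ≥ 5, so +5): 11 + 5 = 16.
S4 applies: 16 + 2 = 18.
S5 applies: 18 + 2 = 20.
S7 applies: 20 + 1 = 21.
S8 applies: 21 + 2 = 23.
Level 23 exceeds the maximum of 19; capped at 19.
Final offense level: 19.
Level 19 falls in the 17-19 band.
Fine table: Level 17-19 → $148,000–$204,000.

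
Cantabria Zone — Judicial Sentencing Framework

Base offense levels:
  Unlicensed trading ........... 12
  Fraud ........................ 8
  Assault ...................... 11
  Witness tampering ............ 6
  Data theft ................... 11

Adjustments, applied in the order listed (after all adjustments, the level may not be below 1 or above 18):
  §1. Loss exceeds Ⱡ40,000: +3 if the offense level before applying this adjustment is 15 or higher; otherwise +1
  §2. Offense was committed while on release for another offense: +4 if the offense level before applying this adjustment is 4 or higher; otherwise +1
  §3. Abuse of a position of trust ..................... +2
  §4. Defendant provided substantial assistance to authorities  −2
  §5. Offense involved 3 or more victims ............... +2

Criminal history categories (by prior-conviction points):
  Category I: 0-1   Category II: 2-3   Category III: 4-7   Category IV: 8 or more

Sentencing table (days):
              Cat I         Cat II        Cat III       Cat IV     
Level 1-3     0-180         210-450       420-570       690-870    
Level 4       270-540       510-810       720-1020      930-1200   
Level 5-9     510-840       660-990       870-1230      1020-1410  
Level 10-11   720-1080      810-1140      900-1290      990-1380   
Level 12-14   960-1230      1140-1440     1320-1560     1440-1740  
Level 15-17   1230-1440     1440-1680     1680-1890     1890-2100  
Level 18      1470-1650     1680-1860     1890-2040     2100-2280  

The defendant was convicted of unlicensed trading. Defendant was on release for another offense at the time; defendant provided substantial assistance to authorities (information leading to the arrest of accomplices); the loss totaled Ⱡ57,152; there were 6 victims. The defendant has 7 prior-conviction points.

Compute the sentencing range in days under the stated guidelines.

1680-1890 days

Base offense level for unlicensed trading: 12.
§1 applies (level before this adjustment is 12 < 15, so +1): 12 + 1 = 13.
§2 applies (level before this adjustment is 13 ≥ 4, so +4): 13 + 4 = 17.
§3 does not apply.
§4 applies: 17 − 2 = 15.
§5 applies: 15 + 2 = 17.
Final offense level: 17.
Criminal history: 7 prior points → Category III (4-7).
Level 17 falls in the 15-17 band.
Grid: Level 15-17 × Category III = 1680-1890 days.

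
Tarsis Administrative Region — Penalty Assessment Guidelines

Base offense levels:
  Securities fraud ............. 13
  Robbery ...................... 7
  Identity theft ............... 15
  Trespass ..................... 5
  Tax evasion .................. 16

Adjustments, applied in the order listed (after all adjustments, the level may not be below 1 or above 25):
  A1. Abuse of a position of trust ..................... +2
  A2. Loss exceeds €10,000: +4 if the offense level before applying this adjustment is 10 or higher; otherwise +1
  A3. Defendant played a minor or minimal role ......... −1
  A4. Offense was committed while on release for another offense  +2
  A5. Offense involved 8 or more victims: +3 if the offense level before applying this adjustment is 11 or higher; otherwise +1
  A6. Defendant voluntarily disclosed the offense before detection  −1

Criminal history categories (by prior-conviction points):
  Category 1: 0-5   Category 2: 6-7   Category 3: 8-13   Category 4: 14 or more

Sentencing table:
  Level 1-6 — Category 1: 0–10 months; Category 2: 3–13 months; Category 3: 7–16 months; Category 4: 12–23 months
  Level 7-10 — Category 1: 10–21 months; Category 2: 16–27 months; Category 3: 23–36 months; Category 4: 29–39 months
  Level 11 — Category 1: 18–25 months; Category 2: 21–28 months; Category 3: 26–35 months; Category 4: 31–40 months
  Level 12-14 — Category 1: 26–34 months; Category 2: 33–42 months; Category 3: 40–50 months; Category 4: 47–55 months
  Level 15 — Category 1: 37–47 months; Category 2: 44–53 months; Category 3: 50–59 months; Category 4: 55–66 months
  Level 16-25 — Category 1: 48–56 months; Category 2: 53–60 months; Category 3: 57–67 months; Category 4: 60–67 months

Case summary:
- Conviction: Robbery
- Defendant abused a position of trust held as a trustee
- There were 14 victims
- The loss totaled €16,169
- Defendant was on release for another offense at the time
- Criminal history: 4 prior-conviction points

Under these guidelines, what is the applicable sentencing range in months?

Base offense level for robbery: 7.
A1 applies: 7 + 2 = 9.
A2 applies (level before this adjustment is 9 < 10, so +1): 9 + 1 = 10.
A3 does not apply.
A4 applies: 10 + 2 = 12.
A5 applies (level before this adjustment is 12 ≥ 11, so +3): 12 + 3 = 15.
Final offense level: 15.
Criminal history: 4 prior points → Category 1 (0-5).
Level 15 falls in the 15 band.
Grid: Level 15 × Category 1 = 37-47 months.

37-47 months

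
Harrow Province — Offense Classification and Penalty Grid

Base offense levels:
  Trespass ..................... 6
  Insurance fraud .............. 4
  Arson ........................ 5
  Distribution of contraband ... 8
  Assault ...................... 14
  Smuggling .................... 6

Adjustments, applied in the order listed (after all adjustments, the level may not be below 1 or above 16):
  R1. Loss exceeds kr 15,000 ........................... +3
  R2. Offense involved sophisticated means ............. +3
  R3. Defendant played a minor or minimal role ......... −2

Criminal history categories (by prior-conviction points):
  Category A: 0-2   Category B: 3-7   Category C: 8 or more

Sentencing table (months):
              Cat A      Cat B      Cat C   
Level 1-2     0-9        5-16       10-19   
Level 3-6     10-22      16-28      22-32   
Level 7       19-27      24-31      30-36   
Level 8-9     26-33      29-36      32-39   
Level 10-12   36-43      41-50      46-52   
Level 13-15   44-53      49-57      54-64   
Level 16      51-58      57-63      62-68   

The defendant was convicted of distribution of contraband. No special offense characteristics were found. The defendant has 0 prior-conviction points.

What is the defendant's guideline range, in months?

Base offense level for distribution of contraband: 8.
Final offense level: 8.
Criminal history: 0 prior points → Category A (0-2).
Level 8 falls in the 8-9 band.
Grid: Level 8-9 × Category A = 26-33 months.

26-33 months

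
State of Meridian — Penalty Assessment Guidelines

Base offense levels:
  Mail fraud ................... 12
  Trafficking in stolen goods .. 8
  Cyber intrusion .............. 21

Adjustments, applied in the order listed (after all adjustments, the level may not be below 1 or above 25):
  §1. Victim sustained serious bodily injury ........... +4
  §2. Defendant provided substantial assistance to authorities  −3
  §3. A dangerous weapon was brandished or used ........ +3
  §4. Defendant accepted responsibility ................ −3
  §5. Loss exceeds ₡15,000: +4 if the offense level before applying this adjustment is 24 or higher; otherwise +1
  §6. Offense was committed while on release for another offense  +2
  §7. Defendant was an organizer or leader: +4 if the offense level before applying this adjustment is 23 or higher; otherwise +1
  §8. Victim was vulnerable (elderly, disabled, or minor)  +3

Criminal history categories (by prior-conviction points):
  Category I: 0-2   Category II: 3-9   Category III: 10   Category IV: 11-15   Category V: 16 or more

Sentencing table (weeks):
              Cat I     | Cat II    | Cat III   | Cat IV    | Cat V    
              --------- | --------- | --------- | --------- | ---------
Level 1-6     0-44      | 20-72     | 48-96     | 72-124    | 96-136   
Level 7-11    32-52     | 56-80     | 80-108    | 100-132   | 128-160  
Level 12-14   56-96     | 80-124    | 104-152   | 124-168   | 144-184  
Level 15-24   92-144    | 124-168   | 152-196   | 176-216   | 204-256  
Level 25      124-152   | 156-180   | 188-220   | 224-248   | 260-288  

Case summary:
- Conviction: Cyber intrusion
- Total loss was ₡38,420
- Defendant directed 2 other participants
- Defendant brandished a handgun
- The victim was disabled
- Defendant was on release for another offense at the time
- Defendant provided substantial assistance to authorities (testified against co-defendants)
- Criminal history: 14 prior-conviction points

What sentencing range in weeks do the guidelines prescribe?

Base offense level for cyber intrusion: 21.
§2 applies: 21 − 3 = 18.
§3 applies: 18 + 3 = 21.
§4 does not apply.
§5 applies (level before this adjustment is 21 < 24, so +1): 21 + 1 = 22.
§6 applies: 22 + 2 = 24.
§7 applies (level before this adjustment is 24 ≥ 23, so +4): 24 + 4 = 28.
§8 applies: 28 + 3 = 31.
Level 31 exceeds the maximum of 25; capped at 25.
Final offense level: 25.
Criminal history: 14 prior points → Category IV (11-15).
Level 25 falls in the 25 band.
Grid: Level 25 × Category IV = 224-248 weeks.

224-248 weeks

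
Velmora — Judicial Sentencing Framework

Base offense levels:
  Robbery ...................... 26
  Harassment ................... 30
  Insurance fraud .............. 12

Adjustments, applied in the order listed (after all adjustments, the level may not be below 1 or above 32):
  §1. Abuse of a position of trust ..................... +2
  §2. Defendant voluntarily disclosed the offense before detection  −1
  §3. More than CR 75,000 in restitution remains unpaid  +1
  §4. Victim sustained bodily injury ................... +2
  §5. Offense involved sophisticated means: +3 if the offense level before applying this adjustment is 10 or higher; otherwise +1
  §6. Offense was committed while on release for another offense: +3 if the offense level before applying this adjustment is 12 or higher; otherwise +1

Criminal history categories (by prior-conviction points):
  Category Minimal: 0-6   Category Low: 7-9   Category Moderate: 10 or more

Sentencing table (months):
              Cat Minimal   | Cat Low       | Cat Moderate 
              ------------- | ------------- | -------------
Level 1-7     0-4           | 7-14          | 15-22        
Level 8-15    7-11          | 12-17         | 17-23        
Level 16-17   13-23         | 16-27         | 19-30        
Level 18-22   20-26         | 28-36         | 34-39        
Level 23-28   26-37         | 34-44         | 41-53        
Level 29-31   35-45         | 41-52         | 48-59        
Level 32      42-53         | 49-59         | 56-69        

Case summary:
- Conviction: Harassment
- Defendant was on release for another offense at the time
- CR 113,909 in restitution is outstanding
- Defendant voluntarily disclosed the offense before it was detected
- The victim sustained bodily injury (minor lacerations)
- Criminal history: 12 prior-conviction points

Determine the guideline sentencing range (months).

Base offense level for harassment: 30.
§1 does not apply.
§2 applies: 30 − 1 = 29.
§3 applies: 29 + 1 = 30.
§4 applies: 30 + 2 = 32.
§6 applies (level before this adjustment is 32 ≥ 12, so +3): 32 + 3 = 35.
Level 35 exceeds the maximum of 32; capped at 32.
Final offense level: 32.
Criminal history: 12 prior points → Category Moderate (10+).
Level 32 falls in the 32 band.
Grid: Level 32 × Category Moderate = 56-69 months.

56-69 months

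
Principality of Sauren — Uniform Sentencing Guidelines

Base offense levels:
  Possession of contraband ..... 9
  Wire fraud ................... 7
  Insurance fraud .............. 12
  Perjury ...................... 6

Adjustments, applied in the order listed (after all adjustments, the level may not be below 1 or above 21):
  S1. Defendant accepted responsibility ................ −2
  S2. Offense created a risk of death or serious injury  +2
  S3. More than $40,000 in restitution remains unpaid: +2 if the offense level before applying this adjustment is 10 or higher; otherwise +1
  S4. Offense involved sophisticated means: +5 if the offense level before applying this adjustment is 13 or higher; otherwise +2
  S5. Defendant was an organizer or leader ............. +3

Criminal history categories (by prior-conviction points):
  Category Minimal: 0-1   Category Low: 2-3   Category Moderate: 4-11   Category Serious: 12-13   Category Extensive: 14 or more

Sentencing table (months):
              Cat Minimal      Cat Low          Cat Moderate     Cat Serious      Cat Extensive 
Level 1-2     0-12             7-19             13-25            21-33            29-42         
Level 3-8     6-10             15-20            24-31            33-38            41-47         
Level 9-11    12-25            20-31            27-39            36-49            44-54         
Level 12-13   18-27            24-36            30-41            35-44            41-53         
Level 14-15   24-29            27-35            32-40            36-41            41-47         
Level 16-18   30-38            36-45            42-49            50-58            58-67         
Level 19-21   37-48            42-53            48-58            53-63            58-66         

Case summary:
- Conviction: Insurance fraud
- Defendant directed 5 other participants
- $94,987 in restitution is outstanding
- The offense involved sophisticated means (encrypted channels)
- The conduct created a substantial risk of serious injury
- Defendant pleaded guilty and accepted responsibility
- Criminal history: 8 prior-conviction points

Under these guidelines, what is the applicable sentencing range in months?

Base offense level for insurance fraud: 12.
S1 applies: 12 − 2 = 10.
S2 applies: 10 + 2 = 12.
S3 applies (level before this adjustment is 12 ≥ 10, so +2): 12 + 2 = 14.
S4 applies (level before this adjustment is 14 ≥ 13, so +5): 14 + 5 = 19.
S5 applies: 19 + 3 = 22.
Level 22 exceeds the maximum of 21; capped at 21.
Final offense level: 21.
Criminal history: 8 prior points → Category Moderate (4-11).
Level 21 falls in the 19-21 band.
Grid: Level 19-21 × Category Moderate = 48-58 months.

48-58 months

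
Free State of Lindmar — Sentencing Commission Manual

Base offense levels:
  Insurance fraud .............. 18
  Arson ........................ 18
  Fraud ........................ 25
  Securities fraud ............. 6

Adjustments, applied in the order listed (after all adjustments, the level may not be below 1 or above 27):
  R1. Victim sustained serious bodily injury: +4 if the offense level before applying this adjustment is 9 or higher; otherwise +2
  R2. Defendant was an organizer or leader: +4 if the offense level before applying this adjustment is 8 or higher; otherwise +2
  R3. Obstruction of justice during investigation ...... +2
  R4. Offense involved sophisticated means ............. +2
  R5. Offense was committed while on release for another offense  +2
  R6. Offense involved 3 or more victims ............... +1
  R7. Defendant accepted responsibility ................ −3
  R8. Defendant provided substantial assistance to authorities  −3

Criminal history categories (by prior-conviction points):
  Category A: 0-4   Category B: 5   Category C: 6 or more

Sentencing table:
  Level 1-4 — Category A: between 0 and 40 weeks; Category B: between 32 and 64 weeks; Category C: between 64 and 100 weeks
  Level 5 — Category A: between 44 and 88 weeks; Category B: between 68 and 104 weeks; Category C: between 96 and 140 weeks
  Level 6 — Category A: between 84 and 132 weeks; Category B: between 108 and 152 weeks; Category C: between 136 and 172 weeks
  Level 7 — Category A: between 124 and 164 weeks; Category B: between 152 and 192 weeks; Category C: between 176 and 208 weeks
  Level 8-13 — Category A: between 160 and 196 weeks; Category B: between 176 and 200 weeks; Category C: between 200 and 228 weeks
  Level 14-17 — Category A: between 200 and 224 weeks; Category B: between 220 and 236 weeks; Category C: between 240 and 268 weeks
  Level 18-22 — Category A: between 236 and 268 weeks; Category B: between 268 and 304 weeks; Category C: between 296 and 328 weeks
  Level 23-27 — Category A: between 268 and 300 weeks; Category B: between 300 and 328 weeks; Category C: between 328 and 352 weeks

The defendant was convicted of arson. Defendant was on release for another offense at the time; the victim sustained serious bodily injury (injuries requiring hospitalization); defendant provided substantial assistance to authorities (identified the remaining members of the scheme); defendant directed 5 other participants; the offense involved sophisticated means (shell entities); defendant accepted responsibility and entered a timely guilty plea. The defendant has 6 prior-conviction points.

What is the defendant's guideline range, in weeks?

Base offense level for arson: 18.
R1 applies (level before this adjustment is 18 ≥ 9, so +4): 18 + 4 = 22.
R2 applies (level before this adjustment is 22 ≥ 8, so +4): 22 + 4 = 26.
R4 applies: 26 + 2 = 28.
R5 applies: 28 + 2 = 30.
R6 does not apply.
R7 applies: 30 − 3 = 27.
R8 applies: 27 − 3 = 24.
Final offense level: 24.
Criminal history: 6 prior points → Category C (6+).
Level 24 falls in the 23-27 band.
Grid: Level 23-27 × Category C = 328-352 weeks.

328-352 weeks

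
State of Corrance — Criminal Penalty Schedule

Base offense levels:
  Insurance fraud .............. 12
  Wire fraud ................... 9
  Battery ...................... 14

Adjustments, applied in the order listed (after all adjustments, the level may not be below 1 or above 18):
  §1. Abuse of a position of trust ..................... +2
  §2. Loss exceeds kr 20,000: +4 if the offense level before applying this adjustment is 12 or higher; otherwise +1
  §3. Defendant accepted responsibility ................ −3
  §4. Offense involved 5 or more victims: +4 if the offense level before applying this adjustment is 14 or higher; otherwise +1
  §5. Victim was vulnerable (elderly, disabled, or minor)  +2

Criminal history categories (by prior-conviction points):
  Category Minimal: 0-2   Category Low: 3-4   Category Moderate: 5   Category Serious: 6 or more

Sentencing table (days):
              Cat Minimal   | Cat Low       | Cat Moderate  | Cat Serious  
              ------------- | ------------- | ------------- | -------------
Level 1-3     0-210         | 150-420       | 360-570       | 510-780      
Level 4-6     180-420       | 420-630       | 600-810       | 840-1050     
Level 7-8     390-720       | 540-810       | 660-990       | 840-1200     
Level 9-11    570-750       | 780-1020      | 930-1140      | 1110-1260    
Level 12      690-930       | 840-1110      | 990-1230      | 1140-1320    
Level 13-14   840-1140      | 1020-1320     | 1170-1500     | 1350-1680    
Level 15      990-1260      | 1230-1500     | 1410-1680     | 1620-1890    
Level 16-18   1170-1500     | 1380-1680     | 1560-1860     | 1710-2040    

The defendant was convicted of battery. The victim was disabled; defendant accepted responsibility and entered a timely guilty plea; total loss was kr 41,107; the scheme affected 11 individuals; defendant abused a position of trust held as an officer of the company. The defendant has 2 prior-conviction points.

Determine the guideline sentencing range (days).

1170-1500 days

Base offense level for battery: 14.
§1 applies: 14 + 2 = 16.
§2 applies (level before this adjustment is 16 ≥ 12, so +4): 16 + 4 = 20.
§3 applies: 20 − 3 = 17.
§4 applies (level before this adjustment is 17 ≥ 14, so +4): 17 + 4 = 21.
§5 applies: 21 + 2 = 23.
Level 23 exceeds the maximum of 18; capped at 18.
Final offense level: 18.
Criminal history: 2 prior points → Category Minimal (0-2).
Level 18 falls in the 16-18 band.
Grid: Level 16-18 × Category Minimal = 1170-1500 days.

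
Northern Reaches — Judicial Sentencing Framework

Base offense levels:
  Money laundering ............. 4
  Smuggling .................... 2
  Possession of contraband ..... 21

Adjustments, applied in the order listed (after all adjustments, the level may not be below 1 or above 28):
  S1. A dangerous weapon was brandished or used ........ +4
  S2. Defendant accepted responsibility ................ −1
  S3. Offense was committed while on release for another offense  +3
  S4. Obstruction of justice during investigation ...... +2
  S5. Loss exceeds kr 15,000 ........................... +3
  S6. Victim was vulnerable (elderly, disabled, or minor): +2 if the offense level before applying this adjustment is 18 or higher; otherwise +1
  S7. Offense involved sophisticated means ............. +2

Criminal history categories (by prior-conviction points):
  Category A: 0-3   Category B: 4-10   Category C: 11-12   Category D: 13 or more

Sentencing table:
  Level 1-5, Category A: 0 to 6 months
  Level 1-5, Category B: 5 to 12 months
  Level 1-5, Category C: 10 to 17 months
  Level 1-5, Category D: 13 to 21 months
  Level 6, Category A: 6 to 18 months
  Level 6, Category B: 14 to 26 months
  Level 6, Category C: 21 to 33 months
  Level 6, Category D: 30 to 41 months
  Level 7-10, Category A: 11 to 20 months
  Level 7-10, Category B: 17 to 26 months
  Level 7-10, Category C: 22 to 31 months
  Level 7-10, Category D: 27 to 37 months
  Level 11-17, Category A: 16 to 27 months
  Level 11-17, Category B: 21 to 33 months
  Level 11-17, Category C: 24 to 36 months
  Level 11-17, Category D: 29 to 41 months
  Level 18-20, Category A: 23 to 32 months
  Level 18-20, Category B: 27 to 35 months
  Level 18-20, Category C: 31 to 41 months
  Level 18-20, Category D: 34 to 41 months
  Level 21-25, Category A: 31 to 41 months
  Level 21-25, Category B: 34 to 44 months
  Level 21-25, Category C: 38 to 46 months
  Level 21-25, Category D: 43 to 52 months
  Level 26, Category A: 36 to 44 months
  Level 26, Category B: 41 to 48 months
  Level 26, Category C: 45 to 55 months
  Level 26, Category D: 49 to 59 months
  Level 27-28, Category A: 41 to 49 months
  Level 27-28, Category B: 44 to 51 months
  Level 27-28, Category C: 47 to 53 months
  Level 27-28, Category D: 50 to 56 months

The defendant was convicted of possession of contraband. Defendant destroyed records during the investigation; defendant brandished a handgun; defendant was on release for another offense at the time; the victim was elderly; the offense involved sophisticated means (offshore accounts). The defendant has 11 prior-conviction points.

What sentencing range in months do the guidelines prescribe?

Base offense level for possession of contraband: 21.
S1 applies: 21 + 4 = 25.
S2 does not apply.
S3 applies: 25 + 3 = 28.
S4 applies: 28 + 2 = 30.
S6 applies (level before this adjustment is 30 ≥ 18, so +2): 30 + 2 = 32.
S7 applies: 32 + 2 = 34.
Level 34 exceeds the maximum of 28; capped at 28.
Final offense level: 28.
Criminal history: 11 prior points → Category C (11-12).
Level 28 falls in the 27-28 band.
Grid: Level 27-28 × Category C = 47-53 months.

47-53 months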